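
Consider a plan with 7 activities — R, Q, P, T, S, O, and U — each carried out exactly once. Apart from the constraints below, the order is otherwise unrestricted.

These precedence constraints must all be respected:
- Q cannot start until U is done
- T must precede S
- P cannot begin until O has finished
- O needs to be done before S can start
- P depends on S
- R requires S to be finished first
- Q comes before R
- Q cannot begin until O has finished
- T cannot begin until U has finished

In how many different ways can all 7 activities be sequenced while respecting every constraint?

19

The activities with no prerequisites are O, U; any of them can be placed first.
Enumerating by repeatedly choosing an available activity (one whose prerequisites are all placed) gives 19 distinct complete orderings.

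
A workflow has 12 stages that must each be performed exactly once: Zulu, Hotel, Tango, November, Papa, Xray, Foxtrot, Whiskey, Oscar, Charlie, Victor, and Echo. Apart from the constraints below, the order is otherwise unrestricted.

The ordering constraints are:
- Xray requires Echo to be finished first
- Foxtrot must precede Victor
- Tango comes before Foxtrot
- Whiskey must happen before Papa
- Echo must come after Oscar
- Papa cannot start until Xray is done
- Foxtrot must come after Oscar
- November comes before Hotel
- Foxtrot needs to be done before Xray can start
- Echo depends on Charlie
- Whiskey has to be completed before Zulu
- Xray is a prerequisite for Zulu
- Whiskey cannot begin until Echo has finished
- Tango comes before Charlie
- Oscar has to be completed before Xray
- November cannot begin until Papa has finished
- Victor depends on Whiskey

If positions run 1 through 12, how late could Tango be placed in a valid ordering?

Every stage that must follow Tango has to come after it. Tracing all chains starting from Tango, those stages are: Zulu, Hotel, November, Papa, Xray, Foxtrot, Whiskey, Charlie, Victor, Echo — 10 in total.
So at least 10 stages follow Tango, putting Tango no later than position 2. That position is achievable by scheduling everything else first.

2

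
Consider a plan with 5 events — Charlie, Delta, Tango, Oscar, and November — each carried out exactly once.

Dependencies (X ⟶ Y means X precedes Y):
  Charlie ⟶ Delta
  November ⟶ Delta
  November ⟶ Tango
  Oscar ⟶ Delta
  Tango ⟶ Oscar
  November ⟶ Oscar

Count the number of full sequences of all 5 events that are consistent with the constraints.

The events with no prerequisites are Charlie, November; any of them can be placed first.
Enumerating by repeatedly choosing an available event (one whose prerequisites are all placed) gives 4 distinct complete orderings.

4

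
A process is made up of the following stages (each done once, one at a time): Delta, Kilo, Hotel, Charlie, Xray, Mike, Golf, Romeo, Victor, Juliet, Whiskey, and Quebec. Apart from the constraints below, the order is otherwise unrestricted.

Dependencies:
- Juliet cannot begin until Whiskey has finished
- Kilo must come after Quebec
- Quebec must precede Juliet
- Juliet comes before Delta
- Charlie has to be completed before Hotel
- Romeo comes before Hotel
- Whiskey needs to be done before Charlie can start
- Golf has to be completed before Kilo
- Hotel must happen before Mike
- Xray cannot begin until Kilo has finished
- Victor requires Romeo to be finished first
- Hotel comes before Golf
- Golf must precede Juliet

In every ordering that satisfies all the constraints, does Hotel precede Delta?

Yes

Following the dependencies: Hotel → Golf → Juliet → Delta.
That forces Hotel before Delta in every valid schedule.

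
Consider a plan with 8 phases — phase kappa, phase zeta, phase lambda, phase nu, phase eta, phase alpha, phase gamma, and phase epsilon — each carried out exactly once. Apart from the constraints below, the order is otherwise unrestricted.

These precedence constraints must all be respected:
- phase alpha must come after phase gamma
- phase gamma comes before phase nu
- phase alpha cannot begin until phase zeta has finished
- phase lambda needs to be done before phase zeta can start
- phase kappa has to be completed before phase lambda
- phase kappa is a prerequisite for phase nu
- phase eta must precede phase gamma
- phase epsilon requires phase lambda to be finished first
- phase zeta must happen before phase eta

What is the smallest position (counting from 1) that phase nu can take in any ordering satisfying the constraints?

The phases that are forced before phase nu, directly or transitively, are phase kappa, phase zeta, phase lambda, phase eta, phase gamma. That's 5 phases.
With 5 mandatory predecessors, the earliest phase nu can sit is position 5+1 = 6, and placing just those 5 first achieves it.

6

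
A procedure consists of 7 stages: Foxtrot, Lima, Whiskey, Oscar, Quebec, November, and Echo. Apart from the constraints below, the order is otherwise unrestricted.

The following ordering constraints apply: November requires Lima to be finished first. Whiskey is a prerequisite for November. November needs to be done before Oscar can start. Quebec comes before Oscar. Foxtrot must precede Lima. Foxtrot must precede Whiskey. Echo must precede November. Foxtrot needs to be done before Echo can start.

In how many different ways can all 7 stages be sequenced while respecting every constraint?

36

2 stages have no prerequisites (Foxtrot, Quebec), so any of them could come first.
Systematically extending each partial ordering one stage at a time and counting, there are 36 complete orderings.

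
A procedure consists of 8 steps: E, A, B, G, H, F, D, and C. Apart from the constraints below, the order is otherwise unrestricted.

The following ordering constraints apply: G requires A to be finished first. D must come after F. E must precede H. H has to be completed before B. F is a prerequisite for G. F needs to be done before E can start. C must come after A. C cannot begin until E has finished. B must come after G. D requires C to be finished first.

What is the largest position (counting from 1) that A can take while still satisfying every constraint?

Every step that must follow A has to come after it. Tracing all chains starting from A, those steps are: B, G, D, C — 4 in total.
So at least 4 steps follow A, putting A no later than position 4. That position is achievable by scheduling everything else first.

4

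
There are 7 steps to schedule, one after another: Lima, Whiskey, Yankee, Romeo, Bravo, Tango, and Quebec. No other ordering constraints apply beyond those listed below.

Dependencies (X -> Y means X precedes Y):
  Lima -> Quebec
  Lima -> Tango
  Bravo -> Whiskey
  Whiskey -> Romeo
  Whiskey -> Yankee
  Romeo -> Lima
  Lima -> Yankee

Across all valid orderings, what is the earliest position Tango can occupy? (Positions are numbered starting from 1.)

5

The steps that are forced before Tango, directly or transitively, are Lima, Whiskey, Romeo, Bravo. That's 4 steps.
So at minimum 4 steps come before Tango, putting Tango no earlier than position 5. That position is achievable by scheduling exactly those predecessors first.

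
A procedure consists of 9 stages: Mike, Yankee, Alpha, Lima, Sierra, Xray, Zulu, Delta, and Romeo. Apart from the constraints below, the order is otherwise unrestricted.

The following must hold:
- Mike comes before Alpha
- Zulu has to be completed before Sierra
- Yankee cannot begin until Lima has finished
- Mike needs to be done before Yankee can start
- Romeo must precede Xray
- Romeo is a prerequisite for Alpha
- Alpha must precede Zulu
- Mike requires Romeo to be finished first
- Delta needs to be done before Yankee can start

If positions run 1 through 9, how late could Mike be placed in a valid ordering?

The stages that are forced after Mike, directly or by a chain of constraints, are Yankee, Alpha, Sierra, Zulu. That's 4 stages.
With 4 mandatory successors out of 9 stages total, the latest slot for Mike is 9−4 = 5, and it's reachable by doing all non-successors before Mike.

5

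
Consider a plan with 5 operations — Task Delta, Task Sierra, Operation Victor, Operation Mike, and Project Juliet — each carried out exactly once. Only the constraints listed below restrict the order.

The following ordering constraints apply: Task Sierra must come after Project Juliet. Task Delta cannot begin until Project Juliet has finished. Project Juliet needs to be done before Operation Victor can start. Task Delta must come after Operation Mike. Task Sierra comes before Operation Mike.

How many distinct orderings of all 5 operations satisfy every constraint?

4

Project Juliet is the only operation with nothing required before it, so every ordering starts there.
Counting all ways to extend the partial order to a total order gives 4.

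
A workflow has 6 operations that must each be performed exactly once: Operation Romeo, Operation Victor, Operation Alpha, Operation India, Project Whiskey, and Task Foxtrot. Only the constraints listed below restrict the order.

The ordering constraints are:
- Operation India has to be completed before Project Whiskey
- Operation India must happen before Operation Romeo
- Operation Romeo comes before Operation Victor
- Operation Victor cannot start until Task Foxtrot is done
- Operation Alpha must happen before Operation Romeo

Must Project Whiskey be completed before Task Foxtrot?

No

No chain of constraints connects Project Whiskey to Task Foxtrot in either direction.
A valid ordering placing Task Foxtrot before Project Whiskey exists, so the answer is no.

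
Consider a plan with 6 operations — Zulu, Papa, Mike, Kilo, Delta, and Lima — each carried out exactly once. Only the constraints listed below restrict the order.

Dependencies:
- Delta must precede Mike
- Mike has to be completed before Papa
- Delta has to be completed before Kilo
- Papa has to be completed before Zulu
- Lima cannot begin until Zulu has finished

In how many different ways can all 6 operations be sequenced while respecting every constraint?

5

Delta is the only operation with nothing required before it, so every ordering starts there.
Counting all ways to extend the partial order to a total order gives 5.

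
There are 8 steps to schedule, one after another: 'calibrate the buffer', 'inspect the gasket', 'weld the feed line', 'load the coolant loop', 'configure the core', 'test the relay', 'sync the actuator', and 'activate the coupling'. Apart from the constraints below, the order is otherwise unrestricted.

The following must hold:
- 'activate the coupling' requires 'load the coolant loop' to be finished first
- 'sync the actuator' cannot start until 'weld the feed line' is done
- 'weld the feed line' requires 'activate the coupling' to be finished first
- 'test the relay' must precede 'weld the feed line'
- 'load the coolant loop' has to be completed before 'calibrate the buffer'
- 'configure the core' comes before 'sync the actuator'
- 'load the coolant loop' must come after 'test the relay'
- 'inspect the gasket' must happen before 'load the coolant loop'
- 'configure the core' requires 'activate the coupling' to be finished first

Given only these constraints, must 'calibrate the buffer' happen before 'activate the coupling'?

'calibrate the buffer' and 'activate the coupling' are not related by any chain of constraints.
A valid ordering placing 'activate the coupling' before 'calibrate the buffer' exists, so the answer is no.

No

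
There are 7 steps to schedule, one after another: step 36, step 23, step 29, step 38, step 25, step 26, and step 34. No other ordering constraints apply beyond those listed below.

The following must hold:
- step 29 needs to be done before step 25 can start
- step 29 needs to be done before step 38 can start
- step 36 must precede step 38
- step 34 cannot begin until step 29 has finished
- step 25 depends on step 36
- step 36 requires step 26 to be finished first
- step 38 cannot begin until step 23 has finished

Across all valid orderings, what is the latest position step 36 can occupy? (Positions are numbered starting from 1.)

Following every chain forward from step 36, the steps that must come later are step 38, step 25 — 2 of them.
With 2 mandatory successors out of 7 steps total, the latest slot for step 36 is 7−2 = 5, and it's reachable by doing all non-successors before step 36.

5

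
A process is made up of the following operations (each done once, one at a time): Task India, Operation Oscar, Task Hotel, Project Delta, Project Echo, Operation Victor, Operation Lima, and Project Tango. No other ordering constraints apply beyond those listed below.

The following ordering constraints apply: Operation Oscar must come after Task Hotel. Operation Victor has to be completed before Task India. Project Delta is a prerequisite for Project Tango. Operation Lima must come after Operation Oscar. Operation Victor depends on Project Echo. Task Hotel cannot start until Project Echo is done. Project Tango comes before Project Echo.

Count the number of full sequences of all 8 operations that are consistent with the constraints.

Only Project Delta has no prerequisites, so it must go first.
Systematically extending each partial ordering one operation at a time and counting, there are 10 complete orderings.

10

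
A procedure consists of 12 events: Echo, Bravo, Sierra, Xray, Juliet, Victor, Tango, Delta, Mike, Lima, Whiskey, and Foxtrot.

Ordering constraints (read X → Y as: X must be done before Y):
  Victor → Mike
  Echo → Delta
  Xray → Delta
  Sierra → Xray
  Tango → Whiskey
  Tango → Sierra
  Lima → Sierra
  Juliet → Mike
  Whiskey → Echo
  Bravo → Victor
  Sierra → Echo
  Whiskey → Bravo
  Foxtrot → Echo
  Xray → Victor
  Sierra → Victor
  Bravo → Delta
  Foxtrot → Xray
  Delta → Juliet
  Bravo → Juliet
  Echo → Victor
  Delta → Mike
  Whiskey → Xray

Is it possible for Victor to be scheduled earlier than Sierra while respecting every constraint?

No

The constraints give a chain Sierra → Victor, which forces Sierra before Victor.
Hence Victor can never be scheduled before Sierra.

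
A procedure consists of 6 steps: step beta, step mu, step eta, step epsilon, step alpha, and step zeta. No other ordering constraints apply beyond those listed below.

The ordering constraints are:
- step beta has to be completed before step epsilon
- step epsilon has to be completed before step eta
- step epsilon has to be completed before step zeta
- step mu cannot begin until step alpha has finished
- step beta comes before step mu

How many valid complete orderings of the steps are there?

The steps with no prerequisites are step beta, step alpha; any of them can be placed first.
Counting all ways to extend the partial order to a total order gives 28.

28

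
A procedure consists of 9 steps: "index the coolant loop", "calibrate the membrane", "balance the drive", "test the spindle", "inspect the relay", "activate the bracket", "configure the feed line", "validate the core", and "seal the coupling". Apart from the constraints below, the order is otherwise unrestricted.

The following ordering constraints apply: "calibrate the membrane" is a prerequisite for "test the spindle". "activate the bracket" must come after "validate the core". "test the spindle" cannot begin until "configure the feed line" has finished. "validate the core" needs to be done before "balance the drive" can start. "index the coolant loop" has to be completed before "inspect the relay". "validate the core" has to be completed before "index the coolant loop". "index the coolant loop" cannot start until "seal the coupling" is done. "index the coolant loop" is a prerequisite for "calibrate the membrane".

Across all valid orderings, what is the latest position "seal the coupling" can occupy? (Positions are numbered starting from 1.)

5

Every step that must follow "seal the coupling" has to come after it. Tracing all chains starting from "seal the coupling", those steps are: "index the coolant loop", "calibrate the membrane", "test the spindle", "inspect the relay" — 4 in total.
So at least 4 steps follow "seal the coupling", putting "seal the coupling" no later than position 5. That position is achievable by scheduling everything else first.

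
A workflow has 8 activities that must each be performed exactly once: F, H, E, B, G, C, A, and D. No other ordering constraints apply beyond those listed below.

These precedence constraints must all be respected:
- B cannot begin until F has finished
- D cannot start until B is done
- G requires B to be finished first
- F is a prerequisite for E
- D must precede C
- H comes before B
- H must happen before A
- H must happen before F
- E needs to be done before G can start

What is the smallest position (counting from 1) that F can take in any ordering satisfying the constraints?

Working backwards through the constraints from F, its only required predecessor is H.
So at minimum 1 activity comes before F, putting F no earlier than position 2. That position is achievable by scheduling exactly that predecessor first.

2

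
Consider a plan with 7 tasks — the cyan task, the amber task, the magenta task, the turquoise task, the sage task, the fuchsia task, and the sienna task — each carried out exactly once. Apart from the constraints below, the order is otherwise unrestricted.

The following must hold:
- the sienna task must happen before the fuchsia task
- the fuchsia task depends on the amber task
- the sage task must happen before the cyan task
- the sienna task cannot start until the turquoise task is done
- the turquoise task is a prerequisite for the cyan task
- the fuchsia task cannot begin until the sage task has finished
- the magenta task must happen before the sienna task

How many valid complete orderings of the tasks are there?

The tasks with no prerequisites are the amber task, the magenta task, the turquoise task, the sage task; any of them can be placed first.
Counting all ways to extend the partial order to a total order gives 136.

136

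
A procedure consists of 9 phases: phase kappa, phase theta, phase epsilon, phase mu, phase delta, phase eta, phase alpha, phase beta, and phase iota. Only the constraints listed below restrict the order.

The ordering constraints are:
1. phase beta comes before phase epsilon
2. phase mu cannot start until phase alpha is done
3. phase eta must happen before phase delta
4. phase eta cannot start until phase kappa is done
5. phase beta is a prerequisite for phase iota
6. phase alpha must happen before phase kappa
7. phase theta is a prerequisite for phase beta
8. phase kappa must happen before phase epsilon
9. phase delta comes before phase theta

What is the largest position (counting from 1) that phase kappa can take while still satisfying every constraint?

The phases that are forced after phase kappa, directly or by a chain of constraints, are phase theta, phase epsilon, phase delta, phase eta, phase beta, phase iota. That's 6 phases.
So at least 6 phases follow phase kappa, putting phase kappa no later than position 3. That position is achievable by scheduling everything else first.

3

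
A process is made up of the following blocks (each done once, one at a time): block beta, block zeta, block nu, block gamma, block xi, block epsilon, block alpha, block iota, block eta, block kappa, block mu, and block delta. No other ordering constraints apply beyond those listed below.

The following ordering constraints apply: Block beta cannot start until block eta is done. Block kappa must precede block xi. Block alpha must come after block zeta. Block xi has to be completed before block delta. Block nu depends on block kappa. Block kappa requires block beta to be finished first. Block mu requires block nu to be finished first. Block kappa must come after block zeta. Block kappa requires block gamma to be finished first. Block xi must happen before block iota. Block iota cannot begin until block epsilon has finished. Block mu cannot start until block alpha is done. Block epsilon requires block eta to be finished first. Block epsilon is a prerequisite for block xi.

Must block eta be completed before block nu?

Chaining the stated constraints: block eta → block beta → block kappa → block nu.
Hence block eta necessarily comes before block nu.

Yes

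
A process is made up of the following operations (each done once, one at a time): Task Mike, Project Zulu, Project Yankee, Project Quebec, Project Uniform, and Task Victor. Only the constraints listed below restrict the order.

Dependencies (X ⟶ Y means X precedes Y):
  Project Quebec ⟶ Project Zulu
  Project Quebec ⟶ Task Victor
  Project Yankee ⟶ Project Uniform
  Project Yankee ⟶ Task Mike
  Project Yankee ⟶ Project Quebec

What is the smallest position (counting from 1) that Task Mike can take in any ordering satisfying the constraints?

Working backwards through the constraints from Task Mike, its only required predecessor is Project Yankee.
So at minimum 1 operation comes before Task Mike, putting Task Mike no earlier than position 2. That position is achievable by scheduling exactly that predecessor first.

2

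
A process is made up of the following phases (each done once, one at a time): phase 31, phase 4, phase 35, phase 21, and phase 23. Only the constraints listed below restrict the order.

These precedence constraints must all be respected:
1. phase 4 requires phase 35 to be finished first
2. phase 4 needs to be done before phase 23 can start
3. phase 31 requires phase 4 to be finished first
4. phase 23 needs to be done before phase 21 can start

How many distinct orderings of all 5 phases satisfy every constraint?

Phase 35 is the only phase with nothing required before it, so every ordering starts there.
Enumerating by repeatedly choosing an available phase (one whose prerequisites are all placed) gives 3 distinct complete orderings.

3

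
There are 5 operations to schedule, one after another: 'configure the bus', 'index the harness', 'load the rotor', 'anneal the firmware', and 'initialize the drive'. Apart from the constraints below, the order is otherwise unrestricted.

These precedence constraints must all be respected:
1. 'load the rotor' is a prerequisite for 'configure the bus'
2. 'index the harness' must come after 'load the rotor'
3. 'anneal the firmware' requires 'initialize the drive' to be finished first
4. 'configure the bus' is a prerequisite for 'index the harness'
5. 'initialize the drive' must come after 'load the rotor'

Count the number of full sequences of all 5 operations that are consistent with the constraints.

6

Only 'load the rotor' has no prerequisites, so it must go first.
Systematically extending each partial ordering one operation at a time and counting, there are 6 complete orderings.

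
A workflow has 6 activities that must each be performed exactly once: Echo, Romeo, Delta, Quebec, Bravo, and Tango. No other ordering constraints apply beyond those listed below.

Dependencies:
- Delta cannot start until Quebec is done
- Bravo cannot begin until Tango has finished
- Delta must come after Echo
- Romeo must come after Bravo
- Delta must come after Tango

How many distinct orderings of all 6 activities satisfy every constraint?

The activities with no prerequisites are Echo, Quebec, Tango; any of them can be placed first.
Enumerating by repeatedly choosing an available activity (one whose prerequisites are all placed) gives 38 distinct complete orderings.

38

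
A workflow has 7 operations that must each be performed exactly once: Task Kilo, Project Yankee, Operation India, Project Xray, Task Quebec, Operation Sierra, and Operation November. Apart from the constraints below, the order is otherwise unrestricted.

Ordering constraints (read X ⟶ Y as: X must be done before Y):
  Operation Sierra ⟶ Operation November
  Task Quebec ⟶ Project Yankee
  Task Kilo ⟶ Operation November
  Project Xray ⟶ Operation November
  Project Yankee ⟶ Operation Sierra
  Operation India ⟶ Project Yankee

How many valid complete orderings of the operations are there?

60

4 operations have no prerequisites (Task Kilo, Operation India, Project Xray, Task Quebec), so any of them could come first.
Systematically extending each partial ordering one operation at a time and counting, there are 60 complete orderings.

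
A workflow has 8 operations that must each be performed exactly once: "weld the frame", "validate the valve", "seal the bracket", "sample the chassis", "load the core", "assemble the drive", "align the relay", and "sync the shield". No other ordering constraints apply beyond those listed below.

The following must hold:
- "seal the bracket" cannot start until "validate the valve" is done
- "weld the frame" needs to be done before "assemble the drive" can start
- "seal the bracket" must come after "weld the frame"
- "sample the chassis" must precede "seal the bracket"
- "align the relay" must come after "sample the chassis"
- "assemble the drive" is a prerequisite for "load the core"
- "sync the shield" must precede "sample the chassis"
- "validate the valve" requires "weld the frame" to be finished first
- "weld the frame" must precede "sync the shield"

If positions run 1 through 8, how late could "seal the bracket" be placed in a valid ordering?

8

No constraint forces any operation after "seal the bracket", so it can be placed last, in position 8.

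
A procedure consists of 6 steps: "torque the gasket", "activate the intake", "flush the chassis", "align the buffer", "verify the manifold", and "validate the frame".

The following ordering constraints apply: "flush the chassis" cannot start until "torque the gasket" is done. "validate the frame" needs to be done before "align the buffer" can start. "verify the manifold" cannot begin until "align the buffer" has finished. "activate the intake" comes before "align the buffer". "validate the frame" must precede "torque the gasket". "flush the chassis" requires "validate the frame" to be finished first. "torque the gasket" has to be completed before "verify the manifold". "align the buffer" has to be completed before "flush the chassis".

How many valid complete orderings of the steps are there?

2 steps have no prerequisites ("activate the intake", "validate the frame"), so any of them could come first.
Systematically extending each partial ordering one step at a time and counting, there are 10 complete orderings.

10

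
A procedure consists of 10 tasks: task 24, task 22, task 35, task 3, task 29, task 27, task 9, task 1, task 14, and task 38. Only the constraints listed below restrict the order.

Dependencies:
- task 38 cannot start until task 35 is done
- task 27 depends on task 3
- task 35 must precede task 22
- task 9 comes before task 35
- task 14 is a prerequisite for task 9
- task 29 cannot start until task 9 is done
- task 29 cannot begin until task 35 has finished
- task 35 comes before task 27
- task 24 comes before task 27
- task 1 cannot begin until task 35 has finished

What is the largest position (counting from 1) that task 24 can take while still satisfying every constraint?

9

Following the constraints forward from task 24, its only required successor is task 27.
So at least 1 task follows task 24, putting task 24 no later than position 9. That position is achievable by scheduling everything else first.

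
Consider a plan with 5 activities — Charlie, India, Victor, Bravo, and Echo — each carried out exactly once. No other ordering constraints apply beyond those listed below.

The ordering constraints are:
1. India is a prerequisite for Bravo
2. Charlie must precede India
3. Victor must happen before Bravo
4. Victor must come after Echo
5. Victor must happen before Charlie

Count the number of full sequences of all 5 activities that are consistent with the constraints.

Echo is the only activity with nothing required before it, so every ordering starts there.
Continuing from there, at each step only one activity has all its prerequisites placed, so the ordering is fully determined — there is exactly 1.

1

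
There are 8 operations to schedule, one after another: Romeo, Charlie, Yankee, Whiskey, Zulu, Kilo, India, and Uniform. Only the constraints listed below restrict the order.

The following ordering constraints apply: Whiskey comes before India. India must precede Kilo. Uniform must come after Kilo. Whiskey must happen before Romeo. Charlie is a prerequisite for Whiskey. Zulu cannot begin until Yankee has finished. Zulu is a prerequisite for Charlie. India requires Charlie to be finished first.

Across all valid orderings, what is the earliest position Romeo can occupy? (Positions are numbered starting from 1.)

The operations that are forced before Romeo, directly or transitively, are Charlie, Yankee, Whiskey, Zulu. That's 4 operations.
With 4 mandatory predecessors, the earliest Romeo can sit is position 4+1 = 5, and placing just those 4 first achieves it.

5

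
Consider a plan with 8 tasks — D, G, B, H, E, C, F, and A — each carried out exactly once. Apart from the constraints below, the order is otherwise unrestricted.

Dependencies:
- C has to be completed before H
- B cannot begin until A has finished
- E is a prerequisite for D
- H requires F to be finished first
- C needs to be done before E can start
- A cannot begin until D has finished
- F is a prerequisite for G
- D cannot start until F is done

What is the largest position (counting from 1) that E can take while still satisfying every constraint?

Every task that must follow E has to come after it. Tracing all chains starting from E, those tasks are: D, B, A — 3 in total.
So at least 3 tasks follow E, putting E no later than position 5. That position is achievable by scheduling everything else first.

5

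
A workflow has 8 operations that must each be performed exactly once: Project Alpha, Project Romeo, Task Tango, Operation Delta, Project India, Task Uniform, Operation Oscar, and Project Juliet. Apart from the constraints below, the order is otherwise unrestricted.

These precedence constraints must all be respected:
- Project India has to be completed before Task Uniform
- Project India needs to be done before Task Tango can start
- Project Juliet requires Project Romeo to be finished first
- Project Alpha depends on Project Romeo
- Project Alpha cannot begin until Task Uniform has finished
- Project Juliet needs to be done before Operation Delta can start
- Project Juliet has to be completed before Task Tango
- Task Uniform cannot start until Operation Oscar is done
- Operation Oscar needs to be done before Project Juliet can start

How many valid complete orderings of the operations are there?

166

3 operations have no prerequisites (Project Romeo, Project India, Operation Oscar), so any of them could come first.
Systematically extending each partial ordering one operation at a time and counting, there are 166 complete orderings.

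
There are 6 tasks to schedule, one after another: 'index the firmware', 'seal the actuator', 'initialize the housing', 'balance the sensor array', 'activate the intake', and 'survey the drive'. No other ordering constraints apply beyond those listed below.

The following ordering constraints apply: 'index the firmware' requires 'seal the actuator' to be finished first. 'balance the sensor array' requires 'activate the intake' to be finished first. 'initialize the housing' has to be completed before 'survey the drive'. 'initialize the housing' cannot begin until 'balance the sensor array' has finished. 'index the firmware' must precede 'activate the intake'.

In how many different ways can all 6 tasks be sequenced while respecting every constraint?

'seal the actuator' is the only task with nothing required before it, so every ordering starts there.
Every task is then forced in turn, so only 1 complete ordering is consistent with the constraints.

1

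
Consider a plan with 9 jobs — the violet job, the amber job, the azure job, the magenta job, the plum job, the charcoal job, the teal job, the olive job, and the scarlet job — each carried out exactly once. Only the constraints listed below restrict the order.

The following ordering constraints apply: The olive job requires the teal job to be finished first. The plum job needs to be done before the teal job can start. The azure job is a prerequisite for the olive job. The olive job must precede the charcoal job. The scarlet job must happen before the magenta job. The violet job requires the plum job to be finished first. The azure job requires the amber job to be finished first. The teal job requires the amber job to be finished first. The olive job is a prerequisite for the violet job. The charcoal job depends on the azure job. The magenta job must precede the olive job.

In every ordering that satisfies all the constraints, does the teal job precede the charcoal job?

Following the dependencies: the teal job → the olive job → the charcoal job.
So the teal job must precede the charcoal job in any valid ordering.

Yes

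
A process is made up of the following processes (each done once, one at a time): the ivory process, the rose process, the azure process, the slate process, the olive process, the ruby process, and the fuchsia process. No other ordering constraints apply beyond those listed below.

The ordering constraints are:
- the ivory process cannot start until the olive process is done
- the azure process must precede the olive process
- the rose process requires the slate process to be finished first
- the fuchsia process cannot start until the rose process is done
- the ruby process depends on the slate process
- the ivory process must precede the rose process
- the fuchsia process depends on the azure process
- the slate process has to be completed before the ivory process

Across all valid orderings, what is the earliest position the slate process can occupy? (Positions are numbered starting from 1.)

The slate process has no prerequisites at all, so it can go in position 1.

1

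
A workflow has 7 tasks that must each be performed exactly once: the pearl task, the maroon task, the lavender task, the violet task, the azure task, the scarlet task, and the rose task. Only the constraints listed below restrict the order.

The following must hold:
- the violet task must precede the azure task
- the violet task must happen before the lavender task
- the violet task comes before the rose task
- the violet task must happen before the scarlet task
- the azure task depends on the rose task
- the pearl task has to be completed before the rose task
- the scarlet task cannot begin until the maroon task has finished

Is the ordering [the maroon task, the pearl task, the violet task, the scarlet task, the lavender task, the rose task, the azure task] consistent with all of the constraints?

Yes

Going through the constraints one by one, each required predecessor appears earlier in the sequence than its dependent — e.g. the violet task (position 3) is before the azure task (position 7), as required.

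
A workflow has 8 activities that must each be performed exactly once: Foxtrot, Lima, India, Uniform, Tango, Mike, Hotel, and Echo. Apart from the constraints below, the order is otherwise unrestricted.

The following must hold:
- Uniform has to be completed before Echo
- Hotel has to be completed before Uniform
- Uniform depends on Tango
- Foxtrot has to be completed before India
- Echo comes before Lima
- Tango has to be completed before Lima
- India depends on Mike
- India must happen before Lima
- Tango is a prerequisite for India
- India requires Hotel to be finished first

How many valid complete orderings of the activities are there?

4 activities have no prerequisites (Foxtrot, Tango, Mike, Hotel), so any of them could come first.
Systematically extending each partial ordering one activity at a time and counting, there are 124 complete orderings.

124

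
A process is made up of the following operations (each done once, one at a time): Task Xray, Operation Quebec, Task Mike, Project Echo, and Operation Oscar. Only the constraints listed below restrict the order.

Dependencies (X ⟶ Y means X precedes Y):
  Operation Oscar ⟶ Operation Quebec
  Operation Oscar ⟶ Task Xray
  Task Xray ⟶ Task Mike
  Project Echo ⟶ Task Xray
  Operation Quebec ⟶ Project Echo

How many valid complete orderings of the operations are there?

1

Only Operation Oscar has no prerequisites, so it must go first.
Every operation is then forced in turn, so only 1 complete ordering is consistent with the constraints.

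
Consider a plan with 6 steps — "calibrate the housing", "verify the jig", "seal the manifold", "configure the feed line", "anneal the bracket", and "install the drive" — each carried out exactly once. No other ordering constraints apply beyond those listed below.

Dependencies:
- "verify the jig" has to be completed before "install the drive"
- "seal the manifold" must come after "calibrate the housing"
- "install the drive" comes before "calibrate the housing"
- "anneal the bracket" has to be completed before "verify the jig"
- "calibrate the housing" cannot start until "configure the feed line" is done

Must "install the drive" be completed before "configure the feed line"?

No chain of constraints connects "install the drive" to "configure the feed line" in either direction.
A valid ordering placing "configure the feed line" before "install the drive" exists, so the answer is no.

No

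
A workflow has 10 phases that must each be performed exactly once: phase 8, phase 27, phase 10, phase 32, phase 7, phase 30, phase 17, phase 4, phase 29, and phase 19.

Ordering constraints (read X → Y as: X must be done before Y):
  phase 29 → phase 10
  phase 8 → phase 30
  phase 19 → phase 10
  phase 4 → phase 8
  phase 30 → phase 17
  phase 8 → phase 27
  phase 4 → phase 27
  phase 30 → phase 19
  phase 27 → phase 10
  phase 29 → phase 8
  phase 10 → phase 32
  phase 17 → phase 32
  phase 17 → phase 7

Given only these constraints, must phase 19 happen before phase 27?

No chain of constraints connects phase 19 to phase 27 in either direction.
There exist valid orderings with phase 27 before phase 19, so phase 19 is not required to come first.

No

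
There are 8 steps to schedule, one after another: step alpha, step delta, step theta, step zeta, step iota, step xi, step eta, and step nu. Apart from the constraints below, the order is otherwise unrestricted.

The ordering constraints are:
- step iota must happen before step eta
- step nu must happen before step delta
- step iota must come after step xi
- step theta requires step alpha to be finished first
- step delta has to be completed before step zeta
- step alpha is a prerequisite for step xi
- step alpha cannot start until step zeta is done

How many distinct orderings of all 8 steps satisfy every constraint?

4

Step nu is the only step with nothing required before it, so every ordering starts there.
Counting all ways to extend the partial order to a total order gives 4.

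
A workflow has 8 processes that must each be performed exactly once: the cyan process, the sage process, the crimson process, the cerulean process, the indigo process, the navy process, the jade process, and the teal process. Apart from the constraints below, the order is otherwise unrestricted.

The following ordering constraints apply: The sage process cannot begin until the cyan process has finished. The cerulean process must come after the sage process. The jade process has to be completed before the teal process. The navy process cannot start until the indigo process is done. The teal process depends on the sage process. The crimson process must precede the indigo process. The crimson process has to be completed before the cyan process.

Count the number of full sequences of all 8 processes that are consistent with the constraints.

The processes with no prerequisites are the crimson process, the jade process; any of them can be placed first.
Enumerating by repeatedly choosing an available process (one whose prerequisites are all placed) gives 177 distinct complete orderings.

177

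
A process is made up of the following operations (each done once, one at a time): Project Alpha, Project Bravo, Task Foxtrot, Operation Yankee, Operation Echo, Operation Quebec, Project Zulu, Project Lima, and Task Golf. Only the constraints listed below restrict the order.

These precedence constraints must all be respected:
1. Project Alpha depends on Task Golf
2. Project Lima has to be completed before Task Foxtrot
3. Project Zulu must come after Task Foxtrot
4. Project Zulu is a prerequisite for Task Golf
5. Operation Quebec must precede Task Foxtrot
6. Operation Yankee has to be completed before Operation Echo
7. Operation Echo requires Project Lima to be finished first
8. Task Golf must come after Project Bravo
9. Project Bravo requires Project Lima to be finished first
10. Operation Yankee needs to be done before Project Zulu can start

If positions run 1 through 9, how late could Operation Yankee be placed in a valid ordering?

Following every chain forward from Operation Yankee, the operations that must come later are Project Alpha, Operation Echo, Project Zulu, Task Golf — 4 of them.
So at least 4 operations follow Operation Yankee, putting Operation Yankee no later than position 5. That position is achievable by scheduling everything else first.

5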